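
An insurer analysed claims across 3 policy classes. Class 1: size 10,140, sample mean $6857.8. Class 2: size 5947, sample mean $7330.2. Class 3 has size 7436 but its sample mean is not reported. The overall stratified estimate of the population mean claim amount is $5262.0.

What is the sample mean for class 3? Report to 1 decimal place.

N = 10140 + 5947 + 7436 = 23523.
Overall total = μ·N = 5262.0·23523 = 123778026.
Subtract the known strata: 10140·6857.8 + 5947·7330.2 = 113130791.4.
Remaining total for class 3: 123778026 − 113130791.4 = 10647234.6.
Divide by its size: 10647234.6 / 7436 = 1431.850... → 1431.8.

1431.8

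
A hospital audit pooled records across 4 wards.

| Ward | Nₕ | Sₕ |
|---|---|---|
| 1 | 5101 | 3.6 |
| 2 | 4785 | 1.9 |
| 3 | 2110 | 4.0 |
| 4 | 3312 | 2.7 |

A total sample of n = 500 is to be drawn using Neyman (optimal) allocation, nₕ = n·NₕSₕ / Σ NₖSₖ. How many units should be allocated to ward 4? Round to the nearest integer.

100

1: NₕSₕ = 5101·3.6 = 18363.6
2: NₕSₕ = 4785·1.9 = 9091.5
3: NₕSₕ = 2110·4.0 = 8440
4: NₕSₕ = 3312·2.7 = 8942.4
Σ NₕSₕ = 44837.5.
n_4 = 500·8942.4/44837.5 = 99.720... → 100.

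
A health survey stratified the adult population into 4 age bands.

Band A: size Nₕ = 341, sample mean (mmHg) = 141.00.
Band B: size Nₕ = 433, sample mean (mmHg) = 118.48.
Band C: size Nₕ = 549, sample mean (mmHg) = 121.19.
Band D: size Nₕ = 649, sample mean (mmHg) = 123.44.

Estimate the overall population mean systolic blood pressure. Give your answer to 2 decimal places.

124.76

N = 341 + 433 + 549 + 649 = 1972.
The stratified mean weights each stratum mean by its population share Nₕ/N.
Σ Nₕx̄ₕ = 341·141.00 + 433·118.48 + 549·121.19 + 649·123.44 = 48081 + 51301.84 + 66533.31 + 80112.56 = 246028.71.
Divide by N: 246028.71 / 1972 = 124.7610... → 124.76.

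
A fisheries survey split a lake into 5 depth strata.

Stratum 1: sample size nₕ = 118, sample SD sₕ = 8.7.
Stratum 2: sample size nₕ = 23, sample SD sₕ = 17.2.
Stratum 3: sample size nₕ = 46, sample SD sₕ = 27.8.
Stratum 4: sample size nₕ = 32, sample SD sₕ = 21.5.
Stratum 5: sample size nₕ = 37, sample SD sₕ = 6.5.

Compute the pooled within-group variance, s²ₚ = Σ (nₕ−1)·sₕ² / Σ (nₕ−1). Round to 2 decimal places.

262.92

1: (118−1)·8.7² = 117·75.69 = 8855.73
2: (23−1)·17.2² = 22·295.84 = 6508.48
3: (46−1)·27.8² = 45·772.84 = 34777.8
4: (32−1)·21.5² = 31·462.25 = 14329.75
5: (37−1)·6.5² = 36·42.25 = 1521
Numerator = 65992.76; denominator = Σ(nₕ−1) = 251.
s²ₚ = 65992.76/251 = 262.9194... → 262.92.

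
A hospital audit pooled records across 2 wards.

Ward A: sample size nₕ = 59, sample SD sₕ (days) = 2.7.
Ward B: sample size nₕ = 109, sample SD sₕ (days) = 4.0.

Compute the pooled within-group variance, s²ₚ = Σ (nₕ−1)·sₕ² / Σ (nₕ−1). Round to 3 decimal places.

A: (59−1)·2.7² = 58·7.29 = 422.82
B: (109−1)·4.0² = 108·16 = 1728
Numerator = 2150.82; denominator = Σ(nₕ−1) = 166.
s²ₚ = 2150.82/166 = 12.95675... → 12.957.

12.957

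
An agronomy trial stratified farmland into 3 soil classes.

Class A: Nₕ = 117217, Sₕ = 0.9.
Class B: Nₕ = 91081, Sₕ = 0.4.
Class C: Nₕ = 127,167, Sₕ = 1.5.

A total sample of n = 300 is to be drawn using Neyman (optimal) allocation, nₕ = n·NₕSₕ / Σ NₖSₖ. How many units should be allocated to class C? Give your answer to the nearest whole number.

A: NₕSₕ = 117217·0.9 = 105495.3
B: NₕSₕ = 91081·0.4 = 36432.4
C: NₕSₕ = 127167·1.5 = 190750.5
Σ NₕSₕ = 332678.2.
n_C = 300·190750.5/332678.2 = 172.014... → 172.

172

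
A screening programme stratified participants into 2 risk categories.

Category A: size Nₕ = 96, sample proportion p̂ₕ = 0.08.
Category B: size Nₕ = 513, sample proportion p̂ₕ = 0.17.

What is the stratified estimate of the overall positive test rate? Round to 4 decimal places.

0.1558

N = 96 + 513 = 609.
Overall proportion = Σ (Nₕ/N)·p̂ₕ.
Σ Nₕp̂ₕ = 7.68 + 87.21 = 94.89.
94.89 / 609 = 0.155813... → 0.1558.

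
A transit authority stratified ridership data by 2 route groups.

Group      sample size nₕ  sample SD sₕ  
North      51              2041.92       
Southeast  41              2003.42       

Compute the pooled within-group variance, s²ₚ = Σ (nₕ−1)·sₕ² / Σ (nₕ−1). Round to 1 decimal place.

4100217.0

Degrees of freedom: 50 + 40 = 90.
Σ(nₕ−1)sₕ² = 50·4169437.2864 + 40·4013691.6964 = 369019532.176.
s²ₚ = 369019532.176 / 90 = 4100217.024... → 4100217.0.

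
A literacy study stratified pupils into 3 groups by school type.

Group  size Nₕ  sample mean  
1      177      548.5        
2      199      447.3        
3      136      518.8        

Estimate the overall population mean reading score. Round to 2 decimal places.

501.28

N = 512; weights Wₕ = Nₕ/N = (0.3457, 0.3887, 0.2656).
x̄_st = Σ Wₕ·x̄ₕ = 0.3457·548.5 + 0.3887·447.3 + 0.2656·518.8 ≈ 501.2773...
→ 501.28.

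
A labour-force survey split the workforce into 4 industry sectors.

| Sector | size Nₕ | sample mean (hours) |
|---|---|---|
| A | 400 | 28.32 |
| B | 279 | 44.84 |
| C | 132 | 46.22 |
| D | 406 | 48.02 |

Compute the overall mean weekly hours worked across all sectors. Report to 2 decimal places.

x̄_st = (Σ Nₕx̄ₕ) / (Σ Nₕ) = (400·28.32 + 279·44.84 + 132·46.22 + 406·48.02) / 1217
= 49435.52 / 1217 = 40.6208... → 40.62.

40.62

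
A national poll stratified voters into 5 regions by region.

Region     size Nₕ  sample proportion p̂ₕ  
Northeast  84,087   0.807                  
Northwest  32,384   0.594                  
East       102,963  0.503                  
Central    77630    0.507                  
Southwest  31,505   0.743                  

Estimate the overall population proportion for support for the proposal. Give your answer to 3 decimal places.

0.614

Wₕ = Nₕ/N with N = 328569: 0.2559, 0.0986, 0.3134, 0.2363, 0.0959.
p̂_st = 0.2559·0.807 + 0.0986·0.594 + 0.3134·0.503 + 0.2363·0.507 + 0.0959·0.743 ≈ 0.61373... → 0.614.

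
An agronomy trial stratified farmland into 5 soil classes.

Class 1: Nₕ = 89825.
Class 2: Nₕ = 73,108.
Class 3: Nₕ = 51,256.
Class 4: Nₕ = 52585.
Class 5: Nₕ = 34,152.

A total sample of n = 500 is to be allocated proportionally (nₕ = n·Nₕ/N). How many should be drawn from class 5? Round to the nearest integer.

57

Share of class 5 = 34152/300926 = 0.11349.
Allocate 500 × 0.11349 = 56.745... → 57.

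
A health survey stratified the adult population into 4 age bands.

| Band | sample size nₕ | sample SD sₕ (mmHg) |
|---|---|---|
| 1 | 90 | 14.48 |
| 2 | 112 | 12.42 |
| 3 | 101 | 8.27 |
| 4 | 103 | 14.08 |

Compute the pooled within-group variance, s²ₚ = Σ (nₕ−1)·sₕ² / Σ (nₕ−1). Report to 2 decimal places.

156.33

1: (90−1)·14.48² = 89·209.6704 = 18660.6656
2: (112−1)·12.42² = 111·154.2564 = 17122.4604
3: (101−1)·8.27² = 100·68.3929 = 6839.29
4: (103−1)·14.08² = 102·198.2464 = 20221.1328
Numerator = 62843.5488; denominator = Σ(nₕ−1) = 402.
s²ₚ = 62843.5488/402 = 156.3272... → 156.33.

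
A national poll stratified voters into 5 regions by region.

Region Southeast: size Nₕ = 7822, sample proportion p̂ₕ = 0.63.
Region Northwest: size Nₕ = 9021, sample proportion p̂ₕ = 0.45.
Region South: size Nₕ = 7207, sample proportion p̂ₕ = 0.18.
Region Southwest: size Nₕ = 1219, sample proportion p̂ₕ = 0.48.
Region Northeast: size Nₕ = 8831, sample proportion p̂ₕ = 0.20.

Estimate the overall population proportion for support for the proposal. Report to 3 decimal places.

0.371

Wₕ = Nₕ/N with N = 34100: 0.2294, 0.2645, 0.2113, 0.0357, 0.2590.
p̂_st = 0.2294·0.63 + 0.2645·0.45 + 0.2113·0.18 + 0.0357·0.48 + 0.2590·0.20 ≈ 0.37055... → 0.371.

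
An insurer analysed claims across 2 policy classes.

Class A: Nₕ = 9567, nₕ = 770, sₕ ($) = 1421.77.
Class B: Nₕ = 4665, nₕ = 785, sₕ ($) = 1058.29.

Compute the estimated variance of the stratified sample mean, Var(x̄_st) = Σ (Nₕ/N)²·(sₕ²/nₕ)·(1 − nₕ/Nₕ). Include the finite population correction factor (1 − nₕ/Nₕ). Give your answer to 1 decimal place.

1218.3

N = 14232; Wₕ = Nₕ/N.
class A: (9567/14232)²·1421.77²/770·(1 − 770/9567) = 1090.8033
class B: (4665/14232)²·1058.29²/785·(1 − 785/4665) = 127.4944
Sum = 1218.2978 → 1218.3.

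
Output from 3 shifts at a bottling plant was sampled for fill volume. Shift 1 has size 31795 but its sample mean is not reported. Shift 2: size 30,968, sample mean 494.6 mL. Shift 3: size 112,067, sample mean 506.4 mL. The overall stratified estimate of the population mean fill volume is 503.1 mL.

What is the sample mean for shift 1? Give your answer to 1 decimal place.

N = 31795 + 30968 + 112067 = 174830.
Overall total = μ·N = 503.1·174830 = 87956973.
Subtract the known strata: 30968·494.6 + 112067·506.4 = 72067501.6.
Remaining total for shift 1: 87956973 − 72067501.6 = 15889471.4.
Divide by its size: 15889471.4 / 31795 = 499.747... → 499.7.

499.7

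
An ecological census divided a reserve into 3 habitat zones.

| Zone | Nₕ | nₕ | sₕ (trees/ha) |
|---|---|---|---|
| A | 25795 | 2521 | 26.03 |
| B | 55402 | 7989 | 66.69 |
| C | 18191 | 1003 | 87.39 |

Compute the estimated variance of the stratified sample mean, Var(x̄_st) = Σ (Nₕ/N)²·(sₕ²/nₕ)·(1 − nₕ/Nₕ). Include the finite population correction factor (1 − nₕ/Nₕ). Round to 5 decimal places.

0.40539

N = 99388. Term for each stratum: Wₕ²sₕ²/nₕ·(1−nₕ/Nₕ).
Var(x̄_st) = 0.01633481 + 0.14804167 + 0.24101083 = 0.40538732 → 0.40539.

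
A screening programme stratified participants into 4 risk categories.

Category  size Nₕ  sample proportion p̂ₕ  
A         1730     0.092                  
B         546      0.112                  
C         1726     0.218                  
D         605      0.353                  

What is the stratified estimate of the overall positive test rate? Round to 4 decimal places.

0.1759

Wₕ = Nₕ/N with N = 4607: 0.3755, 0.1185, 0.3746, 0.1313.
p̂_st = 0.3755·0.092 + 0.1185·0.112 + 0.3746·0.218 + 0.1313·0.353 ≈ 0.175851... → 0.1759.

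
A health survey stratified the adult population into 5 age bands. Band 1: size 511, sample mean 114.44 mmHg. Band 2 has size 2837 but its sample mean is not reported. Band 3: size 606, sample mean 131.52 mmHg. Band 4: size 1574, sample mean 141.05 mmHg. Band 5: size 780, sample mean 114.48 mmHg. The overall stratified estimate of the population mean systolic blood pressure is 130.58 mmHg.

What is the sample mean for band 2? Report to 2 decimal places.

Σ Nₕx̄ₕ = N·μ, so 2837·x̄_2 = 6308·130.58 − (511·114.44 + 606·131.52 + 1574·141.05 + 780·114.48).
= 823698.64 − 449487.06 = 374211.58.
x̄_2 = 374211.58 / 2837 = 131.9040... → 131.90.

131.90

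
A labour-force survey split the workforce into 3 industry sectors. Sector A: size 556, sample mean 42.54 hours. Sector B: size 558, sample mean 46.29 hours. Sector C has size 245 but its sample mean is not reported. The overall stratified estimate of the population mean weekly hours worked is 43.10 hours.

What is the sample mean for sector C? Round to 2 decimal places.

N = 556 + 558 + 245 = 1359.
Overall total = μ·N = 43.10·1359 = 58572.9.
Subtract the known strata: 556·42.54 + 558·46.29 = 49482.06.
Remaining total for sector C: 58572.9 − 49482.06 = 9090.84.
Divide by its size: 9090.84 / 245 = 37.1055... → 37.11.

37.11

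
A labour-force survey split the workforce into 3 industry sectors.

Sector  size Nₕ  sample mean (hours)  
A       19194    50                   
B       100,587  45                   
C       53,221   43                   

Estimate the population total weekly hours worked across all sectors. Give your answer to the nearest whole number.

7774618

A: 19194·50 = 959700
B: 100587·45 = 4526415
C: 53221·43 = 2288503
τ̂ = Σ Nₕx̄ₕ = 7774618.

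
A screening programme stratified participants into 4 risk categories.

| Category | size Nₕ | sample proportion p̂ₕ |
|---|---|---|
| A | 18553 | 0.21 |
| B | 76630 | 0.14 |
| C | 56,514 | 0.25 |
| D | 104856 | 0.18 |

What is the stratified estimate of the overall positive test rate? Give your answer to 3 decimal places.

0.186

N = 18553 + 76630 + 56514 + 104856 = 256553.
Overall proportion = Σ (Nₕ/N)·p̂ₕ.
Σ Nₕp̂ₕ = 3896.13 + 10728.2 + 14128.5 + 18874.08 = 47626.91.
47626.91 / 256553 = 0.18564... → 0.186.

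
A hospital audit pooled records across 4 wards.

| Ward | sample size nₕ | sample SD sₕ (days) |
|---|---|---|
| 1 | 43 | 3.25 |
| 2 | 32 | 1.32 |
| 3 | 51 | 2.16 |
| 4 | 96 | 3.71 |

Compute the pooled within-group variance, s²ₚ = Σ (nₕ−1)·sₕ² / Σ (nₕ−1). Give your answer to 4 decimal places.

Degrees of freedom: 42 + 31 + 50 + 95 = 218.
Σ(nₕ−1)sₕ² = 42·10.5625 + 31·1.7424 + 50·4.6656 + 95·13.7641 = 2038.5089.
s²ₚ = 2038.5089 / 218 = 9.350958... → 9.3510.

9.3510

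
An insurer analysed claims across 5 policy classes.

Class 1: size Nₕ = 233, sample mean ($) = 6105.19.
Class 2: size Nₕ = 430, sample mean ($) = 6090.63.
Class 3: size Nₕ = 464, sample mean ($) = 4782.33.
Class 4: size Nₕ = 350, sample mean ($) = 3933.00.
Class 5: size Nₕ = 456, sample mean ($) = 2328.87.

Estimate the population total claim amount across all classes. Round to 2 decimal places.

8698996.01

Estimate total by summing Nₕ·x̄ₕ over strata.
233·6105.19 + 430·6090.63 + 464·4782.33 + 350·3933.00 + 456·2328.87 = 1422509.27 + 2618970.9 + 2219001.12 + 1376550 + 1061964.72 = 8698996.01.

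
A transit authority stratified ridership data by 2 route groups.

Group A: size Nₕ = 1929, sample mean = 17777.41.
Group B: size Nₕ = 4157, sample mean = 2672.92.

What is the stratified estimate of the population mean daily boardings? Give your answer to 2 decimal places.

N = 6086; weights Wₕ = Nₕ/N = (0.3170, 0.6830).
x̄_st = Σ Wₕ·x̄ₕ = 0.3170·17777.41 + 0.6830·2672.92 ≈ 7460.3931...
→ 7460.39.

7460.39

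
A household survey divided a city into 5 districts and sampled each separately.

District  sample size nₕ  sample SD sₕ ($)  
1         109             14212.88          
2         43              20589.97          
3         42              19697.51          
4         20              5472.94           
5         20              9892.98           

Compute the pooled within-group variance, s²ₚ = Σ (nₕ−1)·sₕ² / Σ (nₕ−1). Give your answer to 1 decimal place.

253094926.0

Degrees of freedom: 108 + 42 + 41 + 19 + 19 = 229.
Σ(nₕ−1)sₕ² = 108·202005957.8944 + 42·423946864.6009 + 41·387991900.2001 + 19·29953072.2436 + 19·97871053.2804 = 57958738058.9931.
s²ₚ = 57958738058.9931 / 229 = 253094926.022... → 253094926.0.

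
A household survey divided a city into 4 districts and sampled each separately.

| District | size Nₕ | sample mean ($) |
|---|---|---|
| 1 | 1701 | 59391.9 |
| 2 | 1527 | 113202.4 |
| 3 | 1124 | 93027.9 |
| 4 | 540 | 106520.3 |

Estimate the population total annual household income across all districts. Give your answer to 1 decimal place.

435970008.3

1: 1701·59391.9 = 101025621.9
2: 1527·113202.4 = 172860064.8
3: 1124·93027.9 = 104563359.6
4: 540·106520.3 = 57520962
τ̂ = Σ Nₕx̄ₕ = 435970008.3.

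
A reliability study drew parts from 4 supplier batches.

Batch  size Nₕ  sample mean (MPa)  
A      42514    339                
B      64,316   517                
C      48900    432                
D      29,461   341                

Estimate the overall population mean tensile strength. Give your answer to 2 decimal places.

N = 185191; weights Wₕ = Nₕ/N = (0.2296, 0.3473, 0.2641, 0.1591).
x̄_st = Σ Wₕ·x̄ₕ = 0.2296·339 + 0.3473·517 + 0.2641·432 + 0.1591·341 ≈ 425.6936...
→ 425.69.

425.69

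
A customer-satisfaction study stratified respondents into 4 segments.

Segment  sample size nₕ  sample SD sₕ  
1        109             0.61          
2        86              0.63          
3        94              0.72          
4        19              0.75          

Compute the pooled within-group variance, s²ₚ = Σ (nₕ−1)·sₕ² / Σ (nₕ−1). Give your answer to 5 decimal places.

0.43506

Degrees of freedom: 108 + 85 + 93 + 18 = 304.
Σ(nₕ−1)sₕ² = 108·0.3721 + 85·0.3969 + 93·0.5184 + 18·0.5625 = 132.2595.
s²ₚ = 132.2595 / 304 = 0.4350641... → 0.43506.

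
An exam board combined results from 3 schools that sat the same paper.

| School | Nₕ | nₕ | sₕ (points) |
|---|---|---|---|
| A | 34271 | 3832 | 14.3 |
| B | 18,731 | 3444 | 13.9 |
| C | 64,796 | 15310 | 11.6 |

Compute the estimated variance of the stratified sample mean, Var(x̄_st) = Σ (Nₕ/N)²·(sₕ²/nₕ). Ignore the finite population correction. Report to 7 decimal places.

0.0085944

N = 117798. Term for each stratum: Wₕ²sₕ²/nₕ.
Var(x̄_st) = 0.0045167317 + 0.0014184452 + 0.0026592633 = 0.0085944402 → 0.0085944.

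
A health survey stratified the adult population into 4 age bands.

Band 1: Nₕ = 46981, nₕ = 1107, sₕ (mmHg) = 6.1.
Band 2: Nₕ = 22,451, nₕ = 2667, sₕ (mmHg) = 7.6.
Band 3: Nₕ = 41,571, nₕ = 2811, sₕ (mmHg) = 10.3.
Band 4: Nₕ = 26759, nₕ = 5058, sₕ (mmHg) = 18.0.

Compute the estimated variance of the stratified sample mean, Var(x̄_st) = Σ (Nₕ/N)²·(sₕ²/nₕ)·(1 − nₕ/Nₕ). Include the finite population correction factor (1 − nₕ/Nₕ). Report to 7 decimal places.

0.0094883

N = 137762. Term for each stratum: Wₕ²sₕ²/nₕ·(1−nₕ/Nₕ).
Var(x̄_st) = 0.0038171747 + 0.0005068682 + 0.0032042690 + 0.0019600039 = 0.0094883158 → 0.0094883.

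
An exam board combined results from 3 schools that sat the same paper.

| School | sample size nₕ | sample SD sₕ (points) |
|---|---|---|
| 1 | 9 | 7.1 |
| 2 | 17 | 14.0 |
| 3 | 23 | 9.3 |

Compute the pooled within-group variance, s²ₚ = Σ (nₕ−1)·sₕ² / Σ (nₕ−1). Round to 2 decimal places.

118.31

1: (9−1)·7.1² = 8·50.41 = 403.28
2: (17−1)·14.0² = 16·196 = 3136
3: (23−1)·9.3² = 22·86.49 = 1902.78
Numerator = 5442.06; denominator = Σ(nₕ−1) = 46.
s²ₚ = 5442.06/46 = 118.3057... → 118.31.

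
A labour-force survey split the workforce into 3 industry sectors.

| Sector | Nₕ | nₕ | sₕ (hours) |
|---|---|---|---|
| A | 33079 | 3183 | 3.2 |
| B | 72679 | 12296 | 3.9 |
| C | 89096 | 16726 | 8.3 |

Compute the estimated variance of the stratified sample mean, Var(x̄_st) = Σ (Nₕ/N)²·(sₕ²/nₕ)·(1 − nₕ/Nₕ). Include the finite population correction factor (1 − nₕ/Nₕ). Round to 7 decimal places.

0.0009262

N = 194854; Wₕ = Nₕ/N.
sector A: (33079/194854)²·3.2²/3183·(1 − 3183/33079) = 0.0000837935
sector B: (72679/194854)²·3.9²/12296·(1 − 12296/72679) = 0.0001429784
sector C: (89096/194854)²·8.3²/16726·(1 − 16726/89096) = 0.0006994589
Sum = 0.0009262308 → 0.0009262.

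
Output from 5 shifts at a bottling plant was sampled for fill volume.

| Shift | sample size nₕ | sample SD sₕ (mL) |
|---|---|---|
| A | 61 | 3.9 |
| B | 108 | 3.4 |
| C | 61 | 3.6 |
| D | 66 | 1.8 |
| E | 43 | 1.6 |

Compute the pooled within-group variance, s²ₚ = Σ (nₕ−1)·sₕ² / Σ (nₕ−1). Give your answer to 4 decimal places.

9.7163

Degrees of freedom: 60 + 107 + 60 + 65 + 42 = 334.
Σ(nₕ−1)sₕ² = 60·15.21 + 107·11.56 + 60·12.96 + 65·3.24 + 42·2.56 = 3245.24.
s²ₚ = 3245.24 / 334 = 9.716287... → 9.7163.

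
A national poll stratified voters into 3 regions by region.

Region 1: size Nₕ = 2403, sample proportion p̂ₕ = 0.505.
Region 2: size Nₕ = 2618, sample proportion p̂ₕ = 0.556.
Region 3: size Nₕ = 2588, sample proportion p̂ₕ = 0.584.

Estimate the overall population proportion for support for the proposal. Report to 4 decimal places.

Wₕ = Nₕ/N with N = 7609: 0.3158, 0.3441, 0.3401.
p̂_st = 0.3158·0.505 + 0.3441·0.556 + 0.3401·0.584 ≈ 0.549417... → 0.5494.

0.5494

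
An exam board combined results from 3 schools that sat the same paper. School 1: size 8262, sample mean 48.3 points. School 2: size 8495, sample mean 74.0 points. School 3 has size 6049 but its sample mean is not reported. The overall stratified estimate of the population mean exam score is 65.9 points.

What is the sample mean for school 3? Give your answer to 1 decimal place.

78.6

Σ Nₕx̄ₕ = N·μ, so 6049·x̄_3 = 22806·65.9 − (8262·48.3 + 8495·74.0).
= 1502915.4 − 1027684.6 = 475230.8.
x̄_3 = 475230.8 / 6049 = 78.564... → 78.6.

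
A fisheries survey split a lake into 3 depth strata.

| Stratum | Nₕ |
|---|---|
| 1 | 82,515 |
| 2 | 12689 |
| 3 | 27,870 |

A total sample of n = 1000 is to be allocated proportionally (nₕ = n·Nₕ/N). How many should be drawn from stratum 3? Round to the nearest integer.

Share of stratum 3 = 27870/123074 = 0.22645.
Allocate 1000 × 0.22645 = 226.449... → 226.

226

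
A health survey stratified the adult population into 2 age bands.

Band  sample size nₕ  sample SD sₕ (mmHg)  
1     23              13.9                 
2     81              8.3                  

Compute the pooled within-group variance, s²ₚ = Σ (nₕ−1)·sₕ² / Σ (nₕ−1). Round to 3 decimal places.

Degrees of freedom: 22 + 80 = 102.
Σ(nₕ−1)sₕ² = 22·193.21 + 80·68.89 = 9761.82.
s²ₚ = 9761.82 / 102 = 95.70412... → 95.704.

95.704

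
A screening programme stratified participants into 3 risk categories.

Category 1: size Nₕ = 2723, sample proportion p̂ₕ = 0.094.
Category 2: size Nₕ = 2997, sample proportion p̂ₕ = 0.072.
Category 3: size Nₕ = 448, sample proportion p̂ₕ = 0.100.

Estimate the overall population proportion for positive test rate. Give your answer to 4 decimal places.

0.0837

Wₕ = Nₕ/N with N = 6168: 0.4415, 0.4859, 0.0726.
p̂_st = 0.4415·0.094 + 0.4859·0.072 + 0.0726·0.100 ≈ 0.083746... → 0.0837.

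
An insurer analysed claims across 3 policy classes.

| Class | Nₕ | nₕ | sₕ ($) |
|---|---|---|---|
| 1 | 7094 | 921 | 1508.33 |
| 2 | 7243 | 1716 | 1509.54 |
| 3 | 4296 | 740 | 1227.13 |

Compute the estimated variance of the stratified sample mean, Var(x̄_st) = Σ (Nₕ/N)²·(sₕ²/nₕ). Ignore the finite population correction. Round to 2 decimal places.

666.88

N = 18633. Term for each stratum: Wₕ²sₕ²/nₕ.
Var(x̄_st) = 358.05514 + 200.65194 + 108.17139 = 666.87847 → 666.88.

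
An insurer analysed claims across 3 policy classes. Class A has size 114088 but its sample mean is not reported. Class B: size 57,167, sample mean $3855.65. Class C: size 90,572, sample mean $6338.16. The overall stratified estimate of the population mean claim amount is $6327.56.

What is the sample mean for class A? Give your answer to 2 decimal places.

Σ Nₕx̄ₕ = N·μ, so 114088·x̄_A = 261827·6327.56 − (57167·3855.65 + 90572·6338.16).
= 1656726052.12 − 794475771.07 = 862250281.05.
x̄_A = 862250281.05 / 114088 = 7557.7649... → 7557.76.

7557.76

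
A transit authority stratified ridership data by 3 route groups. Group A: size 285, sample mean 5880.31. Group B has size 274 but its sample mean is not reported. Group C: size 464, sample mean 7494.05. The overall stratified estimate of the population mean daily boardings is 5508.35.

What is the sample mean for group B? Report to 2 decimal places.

N = 285 + 274 + 464 = 1023.
Overall total = μ·N = 5508.35·1023 = 5635042.05.
Subtract the known strata: 285·5880.31 + 464·7494.05 = 5153127.55.
Remaining total for group B: 5635042.05 − 5153127.55 = 481914.5.
Divide by its size: 481914.5 / 274 = 1758.8120... → 1758.81.

1758.81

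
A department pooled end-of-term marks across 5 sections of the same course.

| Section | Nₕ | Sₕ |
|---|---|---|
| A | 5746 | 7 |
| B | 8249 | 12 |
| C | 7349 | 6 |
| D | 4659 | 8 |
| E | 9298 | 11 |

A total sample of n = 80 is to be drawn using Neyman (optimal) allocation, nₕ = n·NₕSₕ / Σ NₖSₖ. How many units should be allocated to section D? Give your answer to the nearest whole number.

9

A: NₕSₕ = 5746·7 = 40222
B: NₕSₕ = 8249·12 = 98988
C: NₕSₕ = 7349·6 = 44094
D: NₕSₕ = 4659·8 = 37272
E: NₕSₕ = 9298·11 = 102278
Σ NₕSₕ = 322854.
n_D = 80·37272/322854 = 9.236... → 9.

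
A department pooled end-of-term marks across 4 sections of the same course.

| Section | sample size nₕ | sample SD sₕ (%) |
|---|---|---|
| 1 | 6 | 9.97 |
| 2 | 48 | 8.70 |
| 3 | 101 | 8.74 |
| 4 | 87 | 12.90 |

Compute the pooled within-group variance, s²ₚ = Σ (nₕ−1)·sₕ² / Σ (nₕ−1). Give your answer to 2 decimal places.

1: (6−1)·9.97² = 5·99.4009 = 497.0045
2: (48−1)·8.70² = 47·75.69 = 3557.43
3: (101−1)·8.74² = 100·76.3876 = 7638.76
4: (87−1)·12.90² = 86·166.41 = 14311.26
Numerator = 26004.4545; denominator = Σ(nₕ−1) = 238.
s²ₚ = 26004.4545/238 = 109.2624... → 109.26.

109.26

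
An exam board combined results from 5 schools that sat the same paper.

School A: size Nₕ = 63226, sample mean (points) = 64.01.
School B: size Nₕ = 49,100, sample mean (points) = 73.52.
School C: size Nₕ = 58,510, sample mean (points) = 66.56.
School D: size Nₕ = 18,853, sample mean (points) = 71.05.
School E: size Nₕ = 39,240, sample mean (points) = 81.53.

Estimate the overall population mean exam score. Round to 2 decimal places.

x̄_st = (Σ Nₕx̄ₕ) / (Σ Nₕ) = (63226·64.01 + 49100·73.52 + 58510·66.56 + 18853·71.05 + 39240·81.53) / 228929
= 16090096.71 / 228929 = 70.2842... → 70.28.

70.28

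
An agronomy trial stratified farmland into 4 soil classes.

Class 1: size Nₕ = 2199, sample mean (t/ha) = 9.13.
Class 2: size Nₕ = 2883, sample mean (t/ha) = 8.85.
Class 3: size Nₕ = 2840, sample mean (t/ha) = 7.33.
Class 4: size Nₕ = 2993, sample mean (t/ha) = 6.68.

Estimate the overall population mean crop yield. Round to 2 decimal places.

7.92

x̄_st = (Σ Nₕx̄ₕ) / (Σ Nₕ) = (2199·9.13 + 2883·8.85 + 2840·7.33 + 2993·6.68) / 10915
= 86401.86 / 10915 = 7.9159... → 7.92.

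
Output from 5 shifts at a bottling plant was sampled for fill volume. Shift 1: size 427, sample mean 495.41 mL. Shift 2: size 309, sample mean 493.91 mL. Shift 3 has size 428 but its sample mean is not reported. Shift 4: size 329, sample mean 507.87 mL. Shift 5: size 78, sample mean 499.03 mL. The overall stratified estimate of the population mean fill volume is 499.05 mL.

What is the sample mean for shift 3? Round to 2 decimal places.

499.62

N = 427 + 309 + 428 + 329 + 78 = 1571.
Overall total = μ·N = 499.05·1571 = 784007.55.
Subtract the known strata: 427·495.41 + 309·493.91 + 329·507.87 + 78·499.03 = 570171.83.
Remaining total for shift 3: 784007.55 − 570171.83 = 213835.72.
Divide by its size: 213835.72 / 428 = 499.6162... → 499.62.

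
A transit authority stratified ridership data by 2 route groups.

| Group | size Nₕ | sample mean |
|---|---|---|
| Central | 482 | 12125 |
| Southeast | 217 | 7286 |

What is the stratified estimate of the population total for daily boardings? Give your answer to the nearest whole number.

7425312

Central: 482·12125 = 5844250
Southeast: 217·7286 = 1581062
τ̂ = Σ Nₕx̄ₕ = 7425312.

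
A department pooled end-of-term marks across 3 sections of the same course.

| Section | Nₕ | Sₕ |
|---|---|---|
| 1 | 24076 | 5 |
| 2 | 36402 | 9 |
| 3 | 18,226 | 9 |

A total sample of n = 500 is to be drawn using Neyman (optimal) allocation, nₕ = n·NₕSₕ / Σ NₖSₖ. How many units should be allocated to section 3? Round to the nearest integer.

134

1: NₕSₕ = 24076·5 = 120380
2: NₕSₕ = 36402·9 = 327618
3: NₕSₕ = 18226·9 = 164034
Σ NₕSₕ = 612032.
n_3 = 500·164034/612032 = 134.008... → 134.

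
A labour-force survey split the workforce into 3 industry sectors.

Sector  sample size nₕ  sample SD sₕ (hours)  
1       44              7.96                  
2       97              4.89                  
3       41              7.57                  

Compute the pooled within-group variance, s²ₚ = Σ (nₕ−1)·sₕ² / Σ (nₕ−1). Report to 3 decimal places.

Degrees of freedom: 43 + 96 + 40 = 179.
Σ(nₕ−1)sₕ² = 43·63.3616 + 96·23.9121 + 40·57.3049 = 7312.3064.
s²ₚ = 7312.3064 / 179 = 40.85087... → 40.851.

40.851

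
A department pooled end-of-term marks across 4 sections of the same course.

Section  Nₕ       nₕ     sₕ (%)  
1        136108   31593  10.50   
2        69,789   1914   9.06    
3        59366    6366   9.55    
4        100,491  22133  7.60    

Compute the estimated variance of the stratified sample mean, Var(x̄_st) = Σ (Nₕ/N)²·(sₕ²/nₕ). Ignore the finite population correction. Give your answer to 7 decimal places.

N = 365754; Wₕ = Nₕ/N.
section 1: (136108/365754)²·10.50²/31593 = 0.0004832556
section 2: (69789/365754)²·9.06²/1914 = 0.0015613859
section 3: (59366/365754)²·9.55²/6366 = 0.0003774310
section 4: (100491/365754)²·7.60²/22133 = 0.0001969986
Sum = 0.0026190710 → 0.0026191.

0.0026191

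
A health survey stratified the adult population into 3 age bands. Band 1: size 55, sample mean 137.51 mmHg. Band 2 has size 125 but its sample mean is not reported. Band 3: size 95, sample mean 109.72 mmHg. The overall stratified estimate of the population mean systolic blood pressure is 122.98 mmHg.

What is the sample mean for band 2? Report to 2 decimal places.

126.66

Σ Nₕx̄ₕ = N·μ, so 125·x̄_2 = 275·122.98 − (55·137.51 + 95·109.72).
= 33819.5 − 17986.45 = 15833.05.
x̄_2 = 15833.05 / 125 = 126.6644 → 126.66.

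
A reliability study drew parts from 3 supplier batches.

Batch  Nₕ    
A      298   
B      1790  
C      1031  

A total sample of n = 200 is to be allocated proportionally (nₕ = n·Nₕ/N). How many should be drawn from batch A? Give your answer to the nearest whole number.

Share of batch A = 298/3119 = 0.09554.
Allocate 200 × 0.09554 = 19.109... → 19.

19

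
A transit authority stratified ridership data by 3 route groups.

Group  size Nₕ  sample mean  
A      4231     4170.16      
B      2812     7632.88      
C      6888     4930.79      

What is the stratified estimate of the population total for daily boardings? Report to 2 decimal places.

73070887.04

Population total = Σ Nₕ·x̄ₕ (each stratum's size times its mean).
4231·4170.16 + 2812·7632.88 + 6888·4930.79 = 17643946.96 + 21463658.56 + 33963281.52 = 73070887.04.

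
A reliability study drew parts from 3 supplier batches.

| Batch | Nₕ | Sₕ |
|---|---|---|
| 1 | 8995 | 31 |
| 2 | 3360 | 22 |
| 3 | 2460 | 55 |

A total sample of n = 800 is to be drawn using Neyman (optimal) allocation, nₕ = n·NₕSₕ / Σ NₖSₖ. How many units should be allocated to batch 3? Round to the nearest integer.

222

Σ NₕSₕ = 8995·31 + 3360·22 + 2460·55 = 488065.
Share for 3: 135300/488065 = 0.27722.
n_3 = 800 × 0.27722 = 221.774... → 222.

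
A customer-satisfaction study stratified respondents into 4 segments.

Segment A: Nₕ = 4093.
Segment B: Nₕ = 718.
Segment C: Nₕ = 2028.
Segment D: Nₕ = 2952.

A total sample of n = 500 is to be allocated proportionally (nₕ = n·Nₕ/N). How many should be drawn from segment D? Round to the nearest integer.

N = 4093 + 718 + 2028 + 2952 = 9791.
n_D = 500·2952/9791 = 150.751... → 151.

151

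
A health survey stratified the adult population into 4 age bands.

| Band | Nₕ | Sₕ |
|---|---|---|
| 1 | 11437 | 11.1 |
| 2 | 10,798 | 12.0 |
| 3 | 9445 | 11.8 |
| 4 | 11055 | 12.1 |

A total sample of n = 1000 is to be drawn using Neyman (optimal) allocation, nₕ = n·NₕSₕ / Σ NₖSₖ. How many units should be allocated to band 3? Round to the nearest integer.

1: NₕSₕ = 11437·11.1 = 126950.7
2: NₕSₕ = 10798·12.0 = 129576
3: NₕSₕ = 9445·11.8 = 111451
4: NₕSₕ = 11055·12.1 = 133765.5
Σ NₕSₕ = 501743.2.
n_3 = 1000·111451/501743.2 = 222.128... → 222.

222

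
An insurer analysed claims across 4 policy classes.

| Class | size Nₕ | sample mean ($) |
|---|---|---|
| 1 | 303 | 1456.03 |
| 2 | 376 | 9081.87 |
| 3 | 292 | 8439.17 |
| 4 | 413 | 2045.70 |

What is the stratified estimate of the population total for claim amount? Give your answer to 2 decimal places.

7165071.95

1: 303·1456.03 = 441177.09
2: 376·9081.87 = 3414783.12
3: 292·8439.17 = 2464237.64
4: 413·2045.70 = 844874.1
τ̂ = Σ Nₕx̄ₕ = 7165071.95.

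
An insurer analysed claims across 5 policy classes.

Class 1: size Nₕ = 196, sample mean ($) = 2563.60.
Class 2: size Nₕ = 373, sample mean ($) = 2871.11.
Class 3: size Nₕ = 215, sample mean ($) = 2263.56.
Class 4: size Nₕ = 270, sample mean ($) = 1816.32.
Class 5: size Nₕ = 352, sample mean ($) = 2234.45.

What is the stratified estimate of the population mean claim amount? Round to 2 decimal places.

2373.39

x̄_st = (Σ Nₕx̄ₕ) / (Σ Nₕ) = (196·2563.60 + 373·2871.11 + 215·2263.56 + 270·1816.32 + 352·2234.45) / 1406
= 3336987.83 / 1406 = 2373.3911... → 2373.39.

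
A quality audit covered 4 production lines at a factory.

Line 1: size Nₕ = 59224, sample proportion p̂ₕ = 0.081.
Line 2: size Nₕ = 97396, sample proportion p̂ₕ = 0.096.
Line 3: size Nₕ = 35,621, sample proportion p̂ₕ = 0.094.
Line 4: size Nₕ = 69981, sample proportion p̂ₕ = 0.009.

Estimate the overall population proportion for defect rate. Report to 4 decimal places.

Wₕ = Nₕ/N with N = 262222: 0.2259, 0.3714, 0.1358, 0.2669.
p̂_st = 0.2259·0.081 + 0.3714·0.096 + 0.1358·0.094 + 0.2669·0.009 ≈ 0.069122... → 0.0691.

0.0691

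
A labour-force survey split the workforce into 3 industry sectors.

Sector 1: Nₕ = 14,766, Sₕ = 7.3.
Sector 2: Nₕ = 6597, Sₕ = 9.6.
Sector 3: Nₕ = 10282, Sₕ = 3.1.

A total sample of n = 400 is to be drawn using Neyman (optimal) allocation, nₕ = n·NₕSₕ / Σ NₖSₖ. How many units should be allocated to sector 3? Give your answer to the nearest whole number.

Σ NₕSₕ = 14766·7.3 + 6597·9.6 + 10282·3.1 = 202997.2.
Share for 3: 31874.2/202997.2 = 0.15702.
n_3 = 400 × 0.15702 = 62.807... → 63.

63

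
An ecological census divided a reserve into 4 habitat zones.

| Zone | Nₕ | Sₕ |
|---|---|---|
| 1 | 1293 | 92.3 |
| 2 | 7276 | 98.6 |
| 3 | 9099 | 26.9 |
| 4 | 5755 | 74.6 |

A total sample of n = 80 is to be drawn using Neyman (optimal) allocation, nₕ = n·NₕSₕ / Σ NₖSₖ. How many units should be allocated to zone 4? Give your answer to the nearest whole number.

1: NₕSₕ = 1293·92.3 = 119343.9
2: NₕSₕ = 7276·98.6 = 717413.6
3: NₕSₕ = 9099·26.9 = 244763.1
4: NₕSₕ = 5755·74.6 = 429323
Σ NₕSₕ = 1510843.6.
n_4 = 80·429323/1510843.6 = 22.733... → 23.

23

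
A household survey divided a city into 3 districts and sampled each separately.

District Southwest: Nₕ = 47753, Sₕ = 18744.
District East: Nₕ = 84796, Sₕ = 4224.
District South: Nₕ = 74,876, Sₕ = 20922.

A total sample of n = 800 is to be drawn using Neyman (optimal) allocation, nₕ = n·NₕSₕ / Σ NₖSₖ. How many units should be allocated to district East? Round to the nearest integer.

102

Σ NₕSₕ = 47753·18744 + 84796·4224 + 74876·20922 = 2819816208.
Share for East: 358178304/2819816208 = 0.12702.
n_East = 800 × 0.12702 = 101.617... → 102.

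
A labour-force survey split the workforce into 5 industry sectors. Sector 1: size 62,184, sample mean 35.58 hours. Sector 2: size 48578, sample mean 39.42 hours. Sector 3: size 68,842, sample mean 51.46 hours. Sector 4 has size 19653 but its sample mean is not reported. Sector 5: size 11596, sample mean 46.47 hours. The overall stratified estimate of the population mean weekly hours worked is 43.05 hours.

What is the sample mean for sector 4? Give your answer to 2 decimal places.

44.18

N = 62184 + 48578 + 68842 + 19653 + 11596 = 210853.
Overall total = μ·N = 43.05·210853 = 9077221.65.
Subtract the known strata: 62184·35.58 + 48578·39.42 + 68842·51.46 + 11596·46.47 = 8208926.92.
Remaining total for sector 4: 9077221.65 − 8208926.92 = 868294.73.
Divide by its size: 868294.73 / 19653 = 44.1813... → 44.18.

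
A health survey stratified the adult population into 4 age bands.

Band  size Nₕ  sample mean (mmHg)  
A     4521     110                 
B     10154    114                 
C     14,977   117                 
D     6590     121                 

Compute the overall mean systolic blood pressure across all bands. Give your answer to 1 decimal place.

116.0

N = 4521 + 10154 + 14977 + 6590 = 36242.
Overall mean = Σ (Nₕ/N)·x̄ₕ — weight by population share, not a simple average.
Σ Nₕx̄ₕ = 4521·110 + 10154·114 + 14977·117 + 6590·121 = 497310 + 1157556 + 1752309 + 797390 = 4204565.
Divide by N: 4204565 / 36242 = 116.014... → 116.0.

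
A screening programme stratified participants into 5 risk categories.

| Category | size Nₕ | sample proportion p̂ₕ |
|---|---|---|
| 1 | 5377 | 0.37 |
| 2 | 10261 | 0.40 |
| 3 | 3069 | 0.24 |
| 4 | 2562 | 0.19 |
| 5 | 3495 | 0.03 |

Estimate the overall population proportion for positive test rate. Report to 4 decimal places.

Wₕ = Nₕ/N with N = 24764: 0.2171, 0.4144, 0.1239, 0.1035, 0.1411.
p̂_st = 0.2171·0.37 + 0.4144·0.40 + 0.1239·0.24 + 0.1035·0.19 + 0.1411·0.03 ≈ 0.299712... → 0.2997.

0.2997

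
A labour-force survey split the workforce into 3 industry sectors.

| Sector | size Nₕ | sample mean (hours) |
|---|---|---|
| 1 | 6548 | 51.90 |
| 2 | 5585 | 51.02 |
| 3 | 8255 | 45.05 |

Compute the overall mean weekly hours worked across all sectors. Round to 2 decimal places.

N = 20388; weights Wₕ = Nₕ/N = (0.3212, 0.2739, 0.4049).
x̄_st = Σ Wₕ·x̄ₕ = 0.3212·51.90 + 0.2739·51.02 + 0.4049·45.05 ≈ 48.8854...
→ 48.89.

48.89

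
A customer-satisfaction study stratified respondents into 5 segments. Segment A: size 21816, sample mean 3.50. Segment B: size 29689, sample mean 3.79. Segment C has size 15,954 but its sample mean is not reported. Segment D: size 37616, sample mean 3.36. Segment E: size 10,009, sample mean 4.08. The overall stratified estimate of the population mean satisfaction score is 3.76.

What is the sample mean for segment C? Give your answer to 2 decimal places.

4.80

Σ Nₕx̄ₕ = N·μ, so 15954·x̄_C = 115084·3.76 − (21816·3.50 + 29689·3.79 + 37616·3.36 + 10009·4.08).
= 432715.84 − 356103.79 = 76612.05.
x̄_C = 76612.05 / 15954 = 4.8021... → 4.80.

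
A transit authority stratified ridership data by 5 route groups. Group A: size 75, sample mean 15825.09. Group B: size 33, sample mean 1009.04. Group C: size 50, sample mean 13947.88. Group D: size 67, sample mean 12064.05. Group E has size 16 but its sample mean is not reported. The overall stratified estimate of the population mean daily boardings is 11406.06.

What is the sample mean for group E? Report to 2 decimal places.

1437.19

Σ Nₕx̄ₕ = N·μ, so 16·x̄_E = 241·11406.06 − (75·15825.09 + 33·1009.04 + 50·13947.88 + 67·12064.05).
= 2748860.46 − 2725865.42 = 22995.04.
x̄_E = 22995.04 / 16 = 1437.19 → 1437.19.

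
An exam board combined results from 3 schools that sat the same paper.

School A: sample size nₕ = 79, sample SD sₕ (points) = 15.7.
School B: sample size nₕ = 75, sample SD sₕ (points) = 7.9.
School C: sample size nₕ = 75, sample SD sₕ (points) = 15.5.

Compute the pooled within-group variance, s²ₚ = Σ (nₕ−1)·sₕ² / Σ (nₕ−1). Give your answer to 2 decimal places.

A: (79−1)·15.7² = 78·246.49 = 19226.22
B: (75−1)·7.9² = 74·62.41 = 4618.34
C: (75−1)·15.5² = 74·240.25 = 17778.5
Numerator = 41623.06; denominator = Σ(nₕ−1) = 226.
s²ₚ = 41623.06/226 = 184.1728... → 184.17.

184.17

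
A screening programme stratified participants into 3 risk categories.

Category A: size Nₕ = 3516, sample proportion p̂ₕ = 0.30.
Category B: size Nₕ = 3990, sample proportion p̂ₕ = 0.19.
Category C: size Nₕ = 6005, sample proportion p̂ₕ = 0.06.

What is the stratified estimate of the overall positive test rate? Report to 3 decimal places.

Wₕ = Nₕ/N with N = 13511: 0.2602, 0.2953, 0.4445.
p̂_st = 0.2602·0.30 + 0.2953·0.19 + 0.4445·0.06 ≈ 0.16085... → 0.161.

0.161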